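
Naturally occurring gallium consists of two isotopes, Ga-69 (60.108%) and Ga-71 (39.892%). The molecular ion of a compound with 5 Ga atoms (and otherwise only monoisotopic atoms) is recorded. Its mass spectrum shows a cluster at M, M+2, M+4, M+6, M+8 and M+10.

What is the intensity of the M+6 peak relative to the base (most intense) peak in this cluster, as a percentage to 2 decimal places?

(0.60108 + 0.39892)^5 gives M 0.0785, M+2 0.2604, M+4 0.3456, M+6 0.2294, M+8 0.0761, M+10 0.0101; the largest is M+4.
P(M+4) = C(5,2) × 0.60108^3 × 0.39892^2 = 10 × 0.2171685 × 0.15913717 = 0.345596 (base)
P(M+6) = C(5,3) × 0.60108^2 × 0.39892^3 = 10 × 0.36129717 × 0.063483 = 0.229362
Relative intensity = 0.229362 / 0.345596 × 100 = 66.37

66.37%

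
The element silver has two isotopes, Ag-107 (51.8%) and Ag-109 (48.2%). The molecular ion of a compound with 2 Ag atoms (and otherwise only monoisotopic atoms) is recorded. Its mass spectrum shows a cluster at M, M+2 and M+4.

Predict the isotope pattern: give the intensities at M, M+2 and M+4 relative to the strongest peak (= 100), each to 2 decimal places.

53.73 : 100.00 : 46.53

The 2 Ag atoms are independent, so intensities follow the terms of (0.518 + 0.482)^2.
P(M) = 0.518^2 = 0.268324
P(M+2) = 2 × 0.518^1 × 0.482^1 = 0.499352
P(M+4) = 0.482^2 = 0.232324
The M+2 peak is largest (0.499352); scaling to 100 gives 53.73 : 100.00 : 46.53.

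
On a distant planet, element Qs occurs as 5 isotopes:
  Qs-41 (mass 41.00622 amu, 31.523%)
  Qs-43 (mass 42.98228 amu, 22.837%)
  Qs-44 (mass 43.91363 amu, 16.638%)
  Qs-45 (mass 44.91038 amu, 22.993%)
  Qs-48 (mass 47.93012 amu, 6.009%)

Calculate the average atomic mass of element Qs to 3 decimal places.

The abundance-weighted mean is 0.31523 × 41.00622 + 0.22837 × 42.98228 + 0.16638 × 43.91363 + 0.22993 × 44.91038 + 0.06009 × 47.93012
= 12.926391 + 9.815863 + 7.306350 + 10.326244 + 2.880121 = 43.254969 amu

43.255 amu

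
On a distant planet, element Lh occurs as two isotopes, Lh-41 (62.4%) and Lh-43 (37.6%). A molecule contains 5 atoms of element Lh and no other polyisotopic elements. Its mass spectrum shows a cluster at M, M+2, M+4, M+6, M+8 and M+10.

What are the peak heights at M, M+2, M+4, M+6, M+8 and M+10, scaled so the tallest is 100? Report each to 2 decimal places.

27.54 : 82.98 : 100.00 : 60.26 : 18.15 : 2.19

The 5 Lh atoms are independent, so intensities follow the terms of (0.624 + 0.376)^5.
P(M) = 0.624^5 = 0.094607
P(M+2) = 5 × 0.624^4 × 0.376^1 = 0.285034
P(M+4) = 10 × 0.624^3 × 0.376^2 = 0.343502
P(M+6) = 10 × 0.624^2 × 0.376^3 = 0.206982
P(M+8) = 5 × 0.624^1 × 0.376^4 = 0.062360
P(M+10) = 0.376^5 = 0.007515
The M+4 peak is largest (0.343502); scaling to 100 gives 27.54 : 82.98 : 100.00 : 60.26 : 18.15 : 2.19.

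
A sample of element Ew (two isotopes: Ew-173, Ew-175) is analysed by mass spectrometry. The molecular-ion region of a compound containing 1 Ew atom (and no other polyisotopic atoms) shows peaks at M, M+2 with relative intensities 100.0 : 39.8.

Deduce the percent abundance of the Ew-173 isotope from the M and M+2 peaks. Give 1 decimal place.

Let p = fractional abundance of Ew-173. I(M+2)/I(M) = [C(1,1)·p^0·(1−p)] / p^1 = 1·(1−p)/p = 39.8/100.0 = 0.3980
(1−p)/p = 0.3980/1 = 0.3980  ⇒  p = 1/(1 + 0.3980) = 0.7153
Ew-173: 71.5%, Ew-175: 28.5%.

71.5%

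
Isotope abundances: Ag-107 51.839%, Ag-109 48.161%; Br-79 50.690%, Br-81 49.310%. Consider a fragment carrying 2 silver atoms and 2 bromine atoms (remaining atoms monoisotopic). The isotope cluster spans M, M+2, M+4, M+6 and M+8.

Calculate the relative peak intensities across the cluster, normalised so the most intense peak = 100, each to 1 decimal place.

18.4 : 70.1 : 100.0 : 63.4 : 15.1

Silver pattern (n=2): 0.26872819 : 0.49932362 : 0.23194819
Bromine pattern (n=2): 0.25694761 : 0.49990478 : 0.24314761
Convolve the two distributions (both contribute in 2-u steps):
  M: 0.26872819×0.25694761 = 0.069049
  M+2: 0.26872819×0.49990478 + 0.49932362×0.25694761 = 0.262639
  M+4: 0.26872819×0.24314761 + 0.49932362×0.49990478 + 0.23194819×0.25694761 = 0.374553
  M+6: 0.49932362×0.24314761 + 0.23194819×0.49990478 = 0.237361
  M+8: 0.23194819×0.24314761 = 0.056398
Scale to base peak (0.374553) = 100: 18.4 : 70.1 : 100.0 : 63.4 : 15.1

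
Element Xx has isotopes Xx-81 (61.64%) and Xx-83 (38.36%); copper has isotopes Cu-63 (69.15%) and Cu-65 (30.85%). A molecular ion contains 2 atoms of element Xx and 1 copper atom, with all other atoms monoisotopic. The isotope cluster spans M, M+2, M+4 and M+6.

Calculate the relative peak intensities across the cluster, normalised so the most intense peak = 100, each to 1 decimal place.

Element Xx pattern (n=2): 0.37994896 : 0.47290208 : 0.14714896
Copper pattern (n=1): 0.6915 : 0.3085
Convolve the two distributions (both contribute in 2-u steps):
  M: 0.37994896×0.6915 = 0.262735
  M+2: 0.37994896×0.3085 + 0.47290208×0.6915 = 0.444226
  M+4: 0.47290208×0.3085 + 0.14714896×0.6915 = 0.247644
  M+6: 0.14714896×0.3085 = 0.045395
Scale to base peak (0.444226) = 100: 59.1 : 100.0 : 55.7 : 10.2

59.1 : 100.0 : 55.7 : 10.2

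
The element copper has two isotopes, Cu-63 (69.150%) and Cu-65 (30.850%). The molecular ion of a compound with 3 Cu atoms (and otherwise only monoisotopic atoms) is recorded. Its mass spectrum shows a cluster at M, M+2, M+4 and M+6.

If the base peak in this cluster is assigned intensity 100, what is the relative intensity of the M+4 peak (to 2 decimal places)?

44.61

Binomial terms of (0.69150 + 0.30850)^3: M 0.3307, M+2 0.4425, M+4 0.1974, M+6 0.0294 → M+2 is the base peak.
P(M+2) = C(3,1) × 0.69150^2 × 0.30850^1 = 3 × 0.47817225 × 0.3085 = 0.442548 (base)
P(M+4) = C(3,2) × 0.69150^1 × 0.30850^2 = 3 × 0.6915 × 0.09517225 = 0.197435
Relative intensity = 0.197435 / 0.442548 × 100 = 44.61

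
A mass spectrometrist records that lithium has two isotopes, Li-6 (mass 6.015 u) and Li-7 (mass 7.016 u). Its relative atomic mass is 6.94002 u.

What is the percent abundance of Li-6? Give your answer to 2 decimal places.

7.59%

Writing the weighted mean with unknown fraction x of Li-6:
6.015·x + 7.016·(1 − x) = 6.94002
(6.015 − 7.016)·x = 6.94002 − 7.016
x = -0.07598 / -1.001 = 0.07590 → 7.59% Li-6, 92.41% Li-7.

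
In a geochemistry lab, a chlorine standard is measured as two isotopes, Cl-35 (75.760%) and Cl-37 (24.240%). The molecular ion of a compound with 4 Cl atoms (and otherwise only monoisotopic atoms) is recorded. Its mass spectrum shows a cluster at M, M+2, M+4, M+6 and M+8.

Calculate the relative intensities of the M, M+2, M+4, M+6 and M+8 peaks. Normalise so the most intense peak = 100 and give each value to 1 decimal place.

The 4 Cl atoms are independent, so intensities follow the terms of (0.75760 + 0.24240)^4.
P(M) = 0.75760^4 = 0.329428
P(M+2) = 4 × 0.75760^3 × 0.24240^1 = 0.421612
P(M+4) = 6 × 0.75760^2 × 0.24240^2 = 0.202347
P(M+6) = 4 × 0.75760^1 × 0.24240^3 = 0.043162
P(M+8) = 0.24240^4 = 0.003452
The M+2 peak is largest (0.421612); scaling to 100 gives 78.1 : 100.0 : 48.0 : 10.2 : 0.8.

78.1 : 100.0 : 48.0 : 10.2 : 0.8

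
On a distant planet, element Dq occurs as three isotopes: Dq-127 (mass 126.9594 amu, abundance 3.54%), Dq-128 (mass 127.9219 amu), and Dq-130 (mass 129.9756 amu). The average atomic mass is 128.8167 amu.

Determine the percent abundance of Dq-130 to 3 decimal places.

45.229%

The remaining 96.46% is split between Dq-128 (fraction x) and Dq-130 (fraction 0.9646 − x).
Substituting: 127.9219x + 129.9756(0.9646 − x) = 124.32233724
(127.9219 − 129.9756)x = -1.05212652  ⇒  x = 0.51231, y = 0.45229
Dq-128: 51.231%, Dq-130: 45.229%.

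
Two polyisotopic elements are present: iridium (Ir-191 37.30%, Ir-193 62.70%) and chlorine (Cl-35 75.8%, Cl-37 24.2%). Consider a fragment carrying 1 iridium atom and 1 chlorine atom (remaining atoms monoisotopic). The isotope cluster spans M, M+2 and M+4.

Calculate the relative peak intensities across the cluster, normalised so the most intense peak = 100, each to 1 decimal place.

Iridium pattern (n=1): 0.3730 : 0.6270
Chlorine pattern (n=1): 0.7580 : 0.2420
Convolve the two distributions (both contribute in 2-u steps):
  M: 0.3730×0.7580 = 0.282734
  M+2: 0.3730×0.2420 + 0.6270×0.7580 = 0.565532
  M+4: 0.6270×0.2420 = 0.151734
Scale to base peak (0.565532) = 100: 50.0 : 100.0 : 26.8

50.0 : 100.0 : 26.8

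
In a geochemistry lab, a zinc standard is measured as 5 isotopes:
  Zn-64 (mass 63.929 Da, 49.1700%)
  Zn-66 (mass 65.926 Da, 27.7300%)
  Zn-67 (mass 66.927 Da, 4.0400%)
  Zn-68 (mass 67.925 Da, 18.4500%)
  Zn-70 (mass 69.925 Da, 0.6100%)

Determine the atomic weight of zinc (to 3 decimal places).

65.378 Da

Average mass = Σ (abundance × isotope mass) = 0.491700 × 63.929 + 0.277300 × 65.926 + 0.040400 × 66.927 + 0.184500 × 67.925 + 0.006100 × 69.925
= 31.4339 + 18.2813 + 2.7039 + 12.5322 + 0.4265 = 65.3778 Da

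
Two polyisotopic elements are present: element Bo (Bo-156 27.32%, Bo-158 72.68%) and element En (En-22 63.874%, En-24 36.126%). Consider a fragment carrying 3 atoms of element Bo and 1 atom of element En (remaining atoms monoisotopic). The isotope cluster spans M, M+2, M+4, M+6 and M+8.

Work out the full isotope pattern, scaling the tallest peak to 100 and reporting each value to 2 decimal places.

3.24 : 27.72 : 83.49 : 100.00 : 34.53

Element Bo pattern (n=3): 0.02039117 : 0.16274122 : 0.43294406 : 0.38392355
Element En pattern (n=1): 0.63874 : 0.36126
Convolve the two distributions (both contribute in 2-u steps):
  M: 0.02039117×0.63874 = 0.013025
  M+2: 0.02039117×0.36126 + 0.16274122×0.63874 = 0.111316
  M+4: 0.16274122×0.36126 + 0.43294406×0.63874 = 0.335331
  M+6: 0.43294406×0.36126 + 0.38392355×0.63874 = 0.401633
  M+8: 0.38392355×0.36126 = 0.138696
Scale to base peak (0.401633) = 100: 3.24 : 27.72 : 83.49 : 100.00 : 34.53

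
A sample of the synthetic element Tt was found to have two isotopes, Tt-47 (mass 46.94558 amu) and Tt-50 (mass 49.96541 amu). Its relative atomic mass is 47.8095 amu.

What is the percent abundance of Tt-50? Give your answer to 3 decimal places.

Writing the weighted mean with unknown fraction x of Tt-47:
46.94558·x + 49.96541·(1 − x) = 47.8095
(46.94558 − 49.96541)·x = 47.8095 − 49.96541
x = -2.15591 / -3.01983 = 0.71392 → 71.392% Tt-47, 28.608% Tt-50.

28.608%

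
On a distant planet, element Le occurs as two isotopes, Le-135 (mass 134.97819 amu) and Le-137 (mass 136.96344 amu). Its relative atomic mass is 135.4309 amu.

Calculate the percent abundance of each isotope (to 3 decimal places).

Le-135: 77.196%, Le-137: 22.804%

With x = fraction of Le-135 (so Le-137 is 1 − x):
134.97819·x + 136.96344·(1 − x) = 135.4309
(134.97819 − 136.96344)·x = 135.4309 − 136.96344
x = -1.53254 / -1.98525 = 0.77196 → 77.196% Le-135, 22.804% Le-137.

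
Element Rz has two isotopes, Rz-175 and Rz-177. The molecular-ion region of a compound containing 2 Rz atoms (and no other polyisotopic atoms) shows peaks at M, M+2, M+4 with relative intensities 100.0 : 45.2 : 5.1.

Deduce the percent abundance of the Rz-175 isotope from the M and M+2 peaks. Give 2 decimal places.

Let p = fractional abundance of Rz-175. I(M+2)/I(M) = [C(2,1)·p^1·(1−p)] / p^2 = 2·(1−p)/p = 45.2/100.0 = 0.4520
(1−p)/p = 0.4520/2 = 0.2260  ⇒  p = 1/(1 + 0.2260) = 0.8157
Rz-175: 81.57%, Rz-177: 18.43%.

81.57%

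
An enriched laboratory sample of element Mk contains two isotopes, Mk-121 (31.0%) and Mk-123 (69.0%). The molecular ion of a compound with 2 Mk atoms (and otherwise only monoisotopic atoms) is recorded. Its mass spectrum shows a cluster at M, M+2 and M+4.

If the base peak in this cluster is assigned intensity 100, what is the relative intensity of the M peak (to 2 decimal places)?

Term probabilities: M 0.0961, M+2 0.4278, M+4 0.4761. Base peak = M+4.
P(M+4) = C(2,2) × 0.310^0 × 0.690^2 = 1 × 1.0000 × 0.4761 = 0.476100 (base)
P(M) = C(2,0) × 0.310^2 × 0.690^0 = 1 × 0.0961 × 1.0000 = 0.096100
Relative intensity = 0.096100 / 0.476100 × 100 = 20.18

20.18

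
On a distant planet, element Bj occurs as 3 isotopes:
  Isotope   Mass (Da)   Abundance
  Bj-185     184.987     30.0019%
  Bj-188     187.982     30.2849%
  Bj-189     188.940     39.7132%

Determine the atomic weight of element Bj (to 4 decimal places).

Weight each isotope mass by its fractional abundance: 0.300019 × 184.987 + 0.302849 × 187.982 + 0.397132 × 188.940
= 55.49961 + 56.93016 + 75.03412 = 187.46389 Da

187.4639 Da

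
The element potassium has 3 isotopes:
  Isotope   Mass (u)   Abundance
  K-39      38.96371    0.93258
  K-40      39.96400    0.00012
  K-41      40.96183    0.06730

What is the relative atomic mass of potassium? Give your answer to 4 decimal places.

39.0983 u

Ar = Σ fᵢ·mᵢ = 0.93258 × 38.96371 + 0.00012 × 39.96400 + 0.06730 × 40.96183
= 36.336777 + 0.004796 + 2.756731 = 39.098304 u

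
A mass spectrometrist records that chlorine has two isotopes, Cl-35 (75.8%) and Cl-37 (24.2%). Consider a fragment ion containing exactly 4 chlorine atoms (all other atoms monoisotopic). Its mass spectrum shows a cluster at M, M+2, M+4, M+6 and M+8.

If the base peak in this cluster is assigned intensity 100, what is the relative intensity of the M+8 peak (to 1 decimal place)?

Term probabilities: M 0.3301, M+2 0.4216, M+4 0.2019, M+6 0.0430, M+8 0.0034. Base peak = M+2.
P(M+2) = C(4,1) × 0.758^3 × 0.242^1 = 4 × 0.43551951 × 0.2420 = 0.421583 (base)
P(M+8) = C(4,4) × 0.758^0 × 0.242^4 = 1 × 1.0000 × 0.00342974 = 0.003430
Relative intensity = 0.003430 / 0.421583 × 100 = 0.8

0.8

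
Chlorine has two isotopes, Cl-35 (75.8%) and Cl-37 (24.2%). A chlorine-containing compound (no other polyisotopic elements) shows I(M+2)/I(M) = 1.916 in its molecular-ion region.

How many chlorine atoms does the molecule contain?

The M+2/M ratio from n Cl atoms is n · q/p = n · 0.242/0.758.
n = 1.916 × 0.758/0.242 = 6.00 ≈ 6

6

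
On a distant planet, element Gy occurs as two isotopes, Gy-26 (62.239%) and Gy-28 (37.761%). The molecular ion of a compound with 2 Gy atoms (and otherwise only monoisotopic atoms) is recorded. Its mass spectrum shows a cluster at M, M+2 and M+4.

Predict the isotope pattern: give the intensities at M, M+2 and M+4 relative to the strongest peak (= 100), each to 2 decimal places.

Each Gy atom is independently Gy-26 (p = 0.62239) or Gy-28 (q = 0.37761); the cluster is the binomial expansion (p + q)^2.
P(M) = 0.62239^2 = 0.387369
P(M+2) = 2 × 0.62239^1 × 0.37761^1 = 0.470041
P(M+4) = 0.37761^2 = 0.142589
The M+2 peak is largest (0.470041); scaling to 100 gives 82.41 : 100.00 : 30.34.

82.41 : 100.00 : 30.34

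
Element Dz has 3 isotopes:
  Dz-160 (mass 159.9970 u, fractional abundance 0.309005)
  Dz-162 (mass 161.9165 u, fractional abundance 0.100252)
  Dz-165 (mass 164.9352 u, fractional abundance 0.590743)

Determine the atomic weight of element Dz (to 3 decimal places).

163.107 u

Average mass = Σ (abundance × isotope mass) = 0.309005 × 159.9970 + 0.100252 × 161.9165 + 0.590743 × 164.9352
= 49.43987 + 16.23245 + 97.43431 = 163.10663 u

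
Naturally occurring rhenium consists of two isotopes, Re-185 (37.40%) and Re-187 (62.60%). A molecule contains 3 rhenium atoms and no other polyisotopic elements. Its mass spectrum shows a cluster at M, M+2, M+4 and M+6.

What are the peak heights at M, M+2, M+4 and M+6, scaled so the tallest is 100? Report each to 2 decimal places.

Expanding (0.3740 + 0.6260)^3:
P(M) = 0.3740^3 = 0.052314
P(M+2) = 3 × 0.3740^2 × 0.6260^1 = 0.262687
P(M+4) = 3 × 0.3740^1 × 0.6260^2 = 0.439685
P(M+6) = 0.6260^3 = 0.245314
The M+4 peak is largest (0.439685); scaling to 100 gives 11.90 : 59.74 : 100.00 : 55.79.

11.90 : 59.74 : 100.00 : 55.79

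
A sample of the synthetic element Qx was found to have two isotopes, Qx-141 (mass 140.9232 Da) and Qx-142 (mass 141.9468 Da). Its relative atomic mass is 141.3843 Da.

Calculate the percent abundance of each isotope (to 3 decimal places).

Writing the weighted mean with unknown fraction x of Qx-141:
140.9232·x + 141.9468·(1 − x) = 141.3843
(140.9232 − 141.9468)·x = 141.3843 − 141.9468
x = -0.5625 / -1.0236 = 0.54953 → 54.953% Qx-141, 45.047% Qx-142.

Qx-141: 54.953%, Qx-142: 45.047%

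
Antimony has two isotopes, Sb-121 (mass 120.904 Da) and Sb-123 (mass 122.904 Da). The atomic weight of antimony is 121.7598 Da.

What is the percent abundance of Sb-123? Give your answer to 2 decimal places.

42.79%

Let x be the fractional abundance of Sb-121; then Sb-123 has abundance 1 − x.
120.904·x + 122.904·(1 − x) = 121.7598
(120.904 − 122.904)·x = 121.7598 − 122.904
x = -1.1442 / -2.000 = 0.57210 → 57.21% Sb-121, 42.79% Sb-123.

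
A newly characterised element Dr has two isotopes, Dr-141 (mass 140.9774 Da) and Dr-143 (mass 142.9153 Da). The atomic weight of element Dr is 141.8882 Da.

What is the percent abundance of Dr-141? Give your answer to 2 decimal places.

53.00%

Let x be the fractional abundance of Dr-141; then Dr-143 has abundance 1 − x.
140.9774·x + 142.9153·(1 − x) = 141.8882
(140.9774 − 142.9153)·x = 141.8882 − 142.9153
x = -1.0271 / -1.9379 = 0.53001 → 53.00% Dr-141, 47.00% Dr-143.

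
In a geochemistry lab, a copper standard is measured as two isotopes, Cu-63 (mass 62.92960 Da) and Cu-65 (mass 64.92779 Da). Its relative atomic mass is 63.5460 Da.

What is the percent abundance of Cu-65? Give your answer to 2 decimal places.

Let x be the fractional abundance of Cu-63; then Cu-65 has abundance 1 − x.
62.92960·x + 64.92779·(1 − x) = 63.5460
(62.92960 − 64.92779)·x = 63.5460 − 64.92779
x = -1.38179 / -1.99819 = 0.69152 → 69.15% Cu-63, 30.85% Cu-65.

30.85%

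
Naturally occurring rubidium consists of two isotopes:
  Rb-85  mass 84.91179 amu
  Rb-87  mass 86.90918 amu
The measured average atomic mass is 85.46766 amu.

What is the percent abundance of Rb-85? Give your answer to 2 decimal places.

Let x be the fractional abundance of Rb-85; then Rb-87 has abundance 1 − x.
84.91179·x + 86.90918·(1 − x) = 85.46766
(84.91179 − 86.90918)·x = 85.46766 − 86.90918
x = -1.44152 / -1.99739 = 0.72170 → 72.17% Rb-85, 27.83% Rb-87.

72.17%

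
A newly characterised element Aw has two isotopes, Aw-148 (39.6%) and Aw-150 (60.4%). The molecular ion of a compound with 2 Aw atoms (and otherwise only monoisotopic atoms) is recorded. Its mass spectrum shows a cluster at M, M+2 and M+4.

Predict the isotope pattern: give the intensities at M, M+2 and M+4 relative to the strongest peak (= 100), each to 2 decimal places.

32.78 : 100.00 : 76.26

The 2 Aw atoms are independent, so intensities follow the terms of (0.396 + 0.604)^2.
P(M) = 0.396^2 = 0.156816
P(M+2) = 2 × 0.396^1 × 0.604^1 = 0.478368
P(M+4) = 0.604^2 = 0.364816
The M+2 peak is largest (0.478368); scaling to 100 gives 32.78 : 100.00 : 76.26.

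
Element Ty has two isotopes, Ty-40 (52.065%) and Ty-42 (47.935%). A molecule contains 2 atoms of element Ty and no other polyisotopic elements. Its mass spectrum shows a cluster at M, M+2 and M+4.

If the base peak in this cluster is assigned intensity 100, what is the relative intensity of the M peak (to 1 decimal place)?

54.3

Term probabilities: M 0.2711, M+2 0.4991, M+4 0.2298. Base peak = M+2.
P(M+2) = C(2,1) × 0.52065^1 × 0.47935^1 = 2 × 0.52065 × 0.47935 = 0.499147 (base)
P(M) = C(2,0) × 0.52065^2 × 0.47935^0 = 1 × 0.27107642 × 1.0000 = 0.271076
Relative intensity = 0.271076 / 0.499147 × 100 = 54.3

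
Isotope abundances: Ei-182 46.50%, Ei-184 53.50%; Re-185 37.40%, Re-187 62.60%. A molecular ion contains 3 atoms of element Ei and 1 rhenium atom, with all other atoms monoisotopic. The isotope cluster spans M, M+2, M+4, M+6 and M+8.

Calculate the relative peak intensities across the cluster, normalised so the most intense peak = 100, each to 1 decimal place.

10.3 : 52.6 : 100.0 : 83.8 : 26.1

Element Ei pattern (n=3): 0.10054463 : 0.34704113 : 0.39928387 : 0.15313037
Rhenium pattern (n=1): 0.3740 : 0.6260
Convolve the two distributions (both contribute in 2-u steps):
  M: 0.10054463×0.3740 = 0.037604
  M+2: 0.10054463×0.6260 + 0.34704113×0.3740 = 0.192734
  M+4: 0.34704113×0.6260 + 0.39928387×0.3740 = 0.366580
  M+6: 0.39928387×0.6260 + 0.15313037×0.3740 = 0.307222
  M+8: 0.15313037×0.6260 = 0.095860
Scale to base peak (0.366580) = 100: 10.3 : 52.6 : 100.0 : 83.8 : 26.1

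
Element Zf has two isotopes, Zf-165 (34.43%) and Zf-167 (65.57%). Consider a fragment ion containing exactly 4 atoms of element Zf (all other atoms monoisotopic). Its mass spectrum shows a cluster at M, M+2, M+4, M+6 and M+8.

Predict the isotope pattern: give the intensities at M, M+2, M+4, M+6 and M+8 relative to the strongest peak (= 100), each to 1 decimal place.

3.6 : 27.6 : 78.8 : 100.0 : 47.6

Each Zf atom is independently Zf-165 (p = 0.3443) or Zf-167 (q = 0.6557); the cluster is the binomial expansion (p + q)^4.
P(M) = 0.3443^4 = 0.014052
P(M+2) = 4 × 0.3443^3 × 0.6557^1 = 0.107047
P(M+4) = 6 × 0.3443^2 × 0.6557^2 = 0.305799
P(M+6) = 4 × 0.3443^1 × 0.6557^3 = 0.388251
P(M+8) = 0.6557^4 = 0.184851
The M+6 peak is largest (0.388251); scaling to 100 gives 3.6 : 27.6 : 78.8 : 100.0 : 47.6.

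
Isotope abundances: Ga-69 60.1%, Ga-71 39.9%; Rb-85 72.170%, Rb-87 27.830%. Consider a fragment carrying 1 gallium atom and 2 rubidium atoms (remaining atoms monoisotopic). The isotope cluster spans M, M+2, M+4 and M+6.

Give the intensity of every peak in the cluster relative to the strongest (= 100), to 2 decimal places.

Gallium pattern (n=1): 0.6010 : 0.3990
Rubidium pattern (n=2): 0.52085089 : 0.40169822 : 0.07745089
Convolve the two distributions (both contribute in 2-u steps):
  M: 0.6010×0.52085089 = 0.313031
  M+2: 0.6010×0.40169822 + 0.3990×0.52085089 = 0.449240
  M+4: 0.6010×0.07745089 + 0.3990×0.40169822 = 0.206826
  M+6: 0.3990×0.07745089 = 0.030903
Scale to base peak (0.449240) = 100: 69.68 : 100.00 : 46.04 : 6.88

69.68 : 100.00 : 46.04 : 6.88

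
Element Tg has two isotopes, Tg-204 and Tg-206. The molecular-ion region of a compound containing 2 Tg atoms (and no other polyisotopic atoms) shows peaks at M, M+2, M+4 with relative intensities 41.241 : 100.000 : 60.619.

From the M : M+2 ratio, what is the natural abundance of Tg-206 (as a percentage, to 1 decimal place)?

54.8%

Let p = fractional abundance of Tg-204. I(M+2)/I(M) = [C(2,1)·p^1·(1−p)] / p^2 = 2·(1−p)/p = 100.000/41.241 = 2.4248
(1−p)/p = 2.4248/2 = 1.2124  ⇒  p = 1/(1 + 1.2124) = 0.4520
Tg-204: 45.2%, Tg-206: 54.8%.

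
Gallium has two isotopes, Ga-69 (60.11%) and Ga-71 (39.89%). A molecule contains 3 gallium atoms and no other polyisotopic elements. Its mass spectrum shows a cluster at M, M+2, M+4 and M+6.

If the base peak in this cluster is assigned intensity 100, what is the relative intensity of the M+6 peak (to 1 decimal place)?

(0.6011 + 0.3989)^3 gives M 0.2172, M+2 0.4324, M+4 0.2869, M+6 0.0635; the largest is M+2.
P(M+2) = C(3,1) × 0.6011^2 × 0.3989^1 = 3 × 0.36132121 × 0.3989 = 0.432393 (base)
P(M+6) = C(3,3) × 0.6011^0 × 0.3989^3 = 1 × 1.0000 × 0.06347345 = 0.063473
Relative intensity = 0.063473 / 0.432393 × 100 = 14.7

14.7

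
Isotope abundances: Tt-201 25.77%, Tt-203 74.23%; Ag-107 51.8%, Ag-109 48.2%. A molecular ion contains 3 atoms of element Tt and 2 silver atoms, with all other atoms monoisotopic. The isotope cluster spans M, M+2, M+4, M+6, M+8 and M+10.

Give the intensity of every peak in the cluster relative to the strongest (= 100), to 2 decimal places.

1.29 : 13.52 : 53.84 : 100.00 : 84.97 : 26.63

Element Tt pattern (n=3): 0.01711367 : 0.14788685 : 0.42598528 : 0.4090142
Silver pattern (n=2): 0.268324 : 0.499352 : 0.232324
Convolve the two distributions (both contribute in 2-u steps):
  M: 0.01711367×0.268324 = 0.004592
  M+2: 0.01711367×0.499352 + 0.14788685×0.268324 = 0.048227
  M+4: 0.01711367×0.232324 + 0.14788685×0.499352 + 0.42598528×0.268324 = 0.192126
  M+6: 0.14788685×0.232324 + 0.42598528×0.499352 + 0.4090142×0.268324 = 0.356823
  M+8: 0.42598528×0.232324 + 0.4090142×0.499352 = 0.303209
  M+10: 0.4090142×0.232324 = 0.095024
Scale to base peak (0.356823) = 100: 1.29 : 13.52 : 53.84 : 100.00 : 84.97 : 26.63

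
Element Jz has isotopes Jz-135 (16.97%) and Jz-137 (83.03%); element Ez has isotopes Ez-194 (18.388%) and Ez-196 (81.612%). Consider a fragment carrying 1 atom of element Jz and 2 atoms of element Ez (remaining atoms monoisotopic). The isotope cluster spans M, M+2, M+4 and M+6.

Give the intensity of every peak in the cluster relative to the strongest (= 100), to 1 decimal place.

Element Jz pattern (n=1): 0.1697 : 0.8303
Element Ez pattern (n=2): 0.03381185 : 0.30013629 : 0.66605185
Convolve the two distributions (both contribute in 2-u steps):
  M: 0.1697×0.03381185 = 0.005738
  M+2: 0.1697×0.30013629 + 0.8303×0.03381185 = 0.079007
  M+4: 0.1697×0.66605185 + 0.8303×0.30013629 = 0.362232
  M+6: 0.8303×0.66605185 = 0.553023
Scale to base peak (0.553023) = 100: 1.0 : 14.3 : 65.5 : 100.0

1.0 : 14.3 : 65.5 : 100.0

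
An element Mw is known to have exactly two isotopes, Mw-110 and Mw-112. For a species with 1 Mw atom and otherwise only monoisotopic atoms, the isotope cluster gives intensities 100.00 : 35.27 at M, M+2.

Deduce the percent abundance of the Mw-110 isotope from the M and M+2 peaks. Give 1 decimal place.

Let p = fractional abundance of Mw-110. I(M+2)/I(M) = [C(1,1)·p^0·(1−p)] / p^1 = 1·(1−p)/p = 35.27/100.00 = 0.3527
(1−p)/p = 0.3527/1 = 0.3527  ⇒  p = 1/(1 + 0.3527) = 0.7393
Mw-110: 73.9%, Mw-112: 26.1%.

73.9%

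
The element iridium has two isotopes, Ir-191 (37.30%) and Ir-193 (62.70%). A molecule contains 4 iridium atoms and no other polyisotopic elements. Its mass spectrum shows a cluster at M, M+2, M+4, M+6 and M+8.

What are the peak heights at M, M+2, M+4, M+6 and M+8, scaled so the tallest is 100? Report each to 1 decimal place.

The 4 Ir atoms are independent, so intensities follow the terms of (0.3730 + 0.6270)^4.
P(M) = 0.3730^4 = 0.019357
P(M+2) = 4 × 0.3730^3 × 0.6270^1 = 0.130153
P(M+4) = 6 × 0.3730^2 × 0.6270^2 = 0.328174
P(M+6) = 4 × 0.3730^1 × 0.6270^3 = 0.367766
P(M+8) = 0.6270^4 = 0.154550
The M+6 peak is largest (0.367766); scaling to 100 gives 5.3 : 35.4 : 89.2 : 100.0 : 42.0.

5.3 : 35.4 : 89.2 : 100.0 : 42.0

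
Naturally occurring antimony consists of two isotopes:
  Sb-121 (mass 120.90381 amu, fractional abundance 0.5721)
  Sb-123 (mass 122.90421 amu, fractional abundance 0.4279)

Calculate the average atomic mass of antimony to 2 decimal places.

121.76 amu

The abundance-weighted mean is 0.5721 × 120.90381 + 0.4279 × 122.90421
= 69.169070 + 52.590711 = 121.759781 amu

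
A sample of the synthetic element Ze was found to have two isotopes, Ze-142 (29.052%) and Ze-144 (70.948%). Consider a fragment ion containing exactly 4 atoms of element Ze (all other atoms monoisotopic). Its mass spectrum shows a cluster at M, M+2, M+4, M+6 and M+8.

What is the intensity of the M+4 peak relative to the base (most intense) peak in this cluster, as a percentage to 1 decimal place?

Binomial terms of (0.29052 + 0.70948)^4: M 0.0071, M+2 0.0696, M+4 0.2549, M+6 0.4150, M+8 0.2534 → M+6 is the base peak.
P(M+6) = C(4,3) × 0.29052^1 × 0.70948^3 = 4 × 0.29052 × 0.35712518 = 0.415008 (base)
P(M+4) = C(4,2) × 0.29052^2 × 0.70948^2 = 6 × 0.08440187 × 0.50336187 = 0.254908
Relative intensity = 0.254908 / 0.415008 × 100 = 61.4

61.4%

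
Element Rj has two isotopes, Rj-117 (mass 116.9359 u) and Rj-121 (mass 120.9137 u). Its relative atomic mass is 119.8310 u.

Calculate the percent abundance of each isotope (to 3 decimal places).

Rj-117: 27.219%, Rj-121: 72.781%

Writing the weighted mean with unknown fraction x of Rj-117:
116.9359·x + 120.9137·(1 − x) = 119.8310
(116.9359 − 120.9137)·x = 119.8310 − 120.9137
x = -1.0827 / -3.9778 = 0.27219 → 27.219% Rj-117, 72.781% Rj-121.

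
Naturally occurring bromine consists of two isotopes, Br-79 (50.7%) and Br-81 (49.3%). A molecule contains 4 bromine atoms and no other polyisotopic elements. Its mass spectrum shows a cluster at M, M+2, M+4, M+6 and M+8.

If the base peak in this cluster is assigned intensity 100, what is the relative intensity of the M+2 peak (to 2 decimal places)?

68.56

Binomial terms of (0.507 + 0.493)^4: M 0.0661, M+2 0.2570, M+4 0.3749, M+6 0.2430, M+8 0.0591 → M+4 is the base peak.
P(M+4) = C(4,2) × 0.507^2 × 0.493^2 = 6 × 0.257049 × 0.243049 = 0.374853 (base)
P(M+2) = C(4,1) × 0.507^3 × 0.493^1 = 4 × 0.13032384 × 0.4930 = 0.256999
Relative intensity = 0.256999 / 0.374853 × 100 = 68.56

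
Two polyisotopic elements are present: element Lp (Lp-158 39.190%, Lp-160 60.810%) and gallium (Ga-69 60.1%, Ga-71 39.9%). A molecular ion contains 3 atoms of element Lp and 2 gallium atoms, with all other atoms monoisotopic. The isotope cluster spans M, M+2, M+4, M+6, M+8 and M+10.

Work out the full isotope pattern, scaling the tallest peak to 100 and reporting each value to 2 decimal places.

Element Lp pattern (n=3): 0.0601902 : 0.28018623 : 0.43475694 : 0.22486663
Gallium pattern (n=2): 0.361201 : 0.479598 : 0.159201
Convolve the two distributions (both contribute in 2-u steps):
  M: 0.0601902×0.361201 = 0.021741
  M+2: 0.0601902×0.479598 + 0.28018623×0.361201 = 0.130071
  M+4: 0.0601902×0.159201 + 0.28018623×0.479598 + 0.43475694×0.361201 = 0.300994
  M+6: 0.28018623×0.159201 + 0.43475694×0.479598 + 0.22486663×0.361201 = 0.334337
  M+8: 0.43475694×0.159201 + 0.22486663×0.479598 = 0.177059
  M+10: 0.22486663×0.159201 = 0.035799
Scale to base peak (0.334337) = 100: 6.50 : 38.90 : 90.03 : 100.00 : 52.96 : 10.71

6.50 : 38.90 : 90.03 : 100.00 : 52.96 : 10.71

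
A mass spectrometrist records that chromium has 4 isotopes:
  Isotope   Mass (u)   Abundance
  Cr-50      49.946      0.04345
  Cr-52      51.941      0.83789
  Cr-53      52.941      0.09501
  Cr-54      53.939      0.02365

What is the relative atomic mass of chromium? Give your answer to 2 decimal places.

52.00 u

The abundance-weighted mean is 0.04345 × 49.946 + 0.83789 × 51.941 + 0.09501 × 52.941 + 0.02365 × 53.939
= 2.1702 + 43.5208 + 5.0299 + 1.2757 = 51.9966 u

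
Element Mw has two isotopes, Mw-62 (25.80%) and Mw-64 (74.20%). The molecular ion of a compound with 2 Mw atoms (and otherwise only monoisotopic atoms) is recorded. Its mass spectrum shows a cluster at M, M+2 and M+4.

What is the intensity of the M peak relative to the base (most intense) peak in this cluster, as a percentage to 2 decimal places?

12.09%

Term probabilities: M 0.0666, M+2 0.3829, M+4 0.5506. Base peak = M+4.
P(M+4) = C(2,2) × 0.2580^0 × 0.7420^2 = 1 × 1.0000 × 0.550564 = 0.550564 (base)
P(M) = C(2,0) × 0.2580^2 × 0.7420^0 = 1 × 0.066564 × 1.0000 = 0.066564
Relative intensity = 0.066564 / 0.550564 × 100 = 12.09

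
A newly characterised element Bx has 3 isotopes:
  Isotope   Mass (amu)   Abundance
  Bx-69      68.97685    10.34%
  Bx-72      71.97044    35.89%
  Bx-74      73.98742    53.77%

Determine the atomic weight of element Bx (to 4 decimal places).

Average mass = Σ (abundance × isotope mass) = 0.1034 × 68.97685 + 0.3589 × 71.97044 + 0.5377 × 73.98742
= 7.132206 + 25.830191 + 39.783036 = 72.745433 amu

72.7454 amu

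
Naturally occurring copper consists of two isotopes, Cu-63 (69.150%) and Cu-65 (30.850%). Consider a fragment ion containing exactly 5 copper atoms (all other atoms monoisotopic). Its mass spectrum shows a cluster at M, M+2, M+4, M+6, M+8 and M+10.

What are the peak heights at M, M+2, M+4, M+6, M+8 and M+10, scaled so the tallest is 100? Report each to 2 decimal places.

44.83 : 100.00 : 89.23 : 39.81 : 8.88 : 0.79

The 5 Cu atoms are independent, so intensities follow the terms of (0.69150 + 0.30850)^5.
P(M) = 0.69150^5 = 0.158111
P(M+2) = 5 × 0.69150^4 × 0.30850^1 = 0.352691
P(M+4) = 10 × 0.69150^3 × 0.30850^2 = 0.314693
P(M+6) = 10 × 0.69150^2 × 0.30850^3 = 0.140394
P(M+8) = 5 × 0.69150^1 × 0.30850^4 = 0.031317
P(M+10) = 0.30850^5 = 0.002794
The M+2 peak is largest (0.352691); scaling to 100 gives 44.83 : 100.00 : 89.23 : 39.81 : 8.88 : 0.79.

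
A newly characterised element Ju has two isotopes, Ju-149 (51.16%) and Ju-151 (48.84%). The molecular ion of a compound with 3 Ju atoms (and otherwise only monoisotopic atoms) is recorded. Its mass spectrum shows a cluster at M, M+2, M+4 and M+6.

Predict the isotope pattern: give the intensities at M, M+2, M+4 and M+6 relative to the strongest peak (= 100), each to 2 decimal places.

The 3 Ju atoms are independent, so intensities follow the terms of (0.5116 + 0.4884)^3.
P(M) = 0.5116^3 = 0.133903
P(M+2) = 3 × 0.5116^2 × 0.4884^1 = 0.383493
P(M+4) = 3 × 0.5116^1 × 0.4884^2 = 0.366103
P(M+6) = 0.4884^3 = 0.116500
The M+2 peak is largest (0.383493); scaling to 100 gives 34.92 : 100.00 : 95.47 : 30.38.

34.92 : 100.00 : 95.47 : 30.38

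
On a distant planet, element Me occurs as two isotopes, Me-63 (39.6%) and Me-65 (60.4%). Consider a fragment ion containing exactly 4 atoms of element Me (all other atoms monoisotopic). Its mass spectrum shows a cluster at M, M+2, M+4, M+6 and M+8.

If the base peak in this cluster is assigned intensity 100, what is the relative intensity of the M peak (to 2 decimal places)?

(0.396 + 0.604)^4 gives M 0.0246, M+2 0.1500, M+4 0.3433, M+6 0.3490, M+8 0.1331; the largest is M+6.
P(M+6) = C(4,3) × 0.396^1 × 0.604^3 = 4 × 0.3960 × 0.22034886 = 0.349033 (base)
P(M) = C(4,0) × 0.396^4 × 0.604^0 = 1 × 0.02459126 × 1.0000 = 0.024591
Relative intensity = 0.024591 / 0.349033 × 100 = 7.05

7.05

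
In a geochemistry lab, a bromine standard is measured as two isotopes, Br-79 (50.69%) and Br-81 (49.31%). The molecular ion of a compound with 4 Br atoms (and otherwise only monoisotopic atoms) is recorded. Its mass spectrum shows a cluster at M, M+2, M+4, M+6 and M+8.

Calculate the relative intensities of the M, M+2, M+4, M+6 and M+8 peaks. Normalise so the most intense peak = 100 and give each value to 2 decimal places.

17.61 : 68.53 : 100.00 : 64.85 : 15.77

Each Br atom is independently Br-79 (p = 0.5069) or Br-81 (q = 0.4931); the cluster is the binomial expansion (p + q)^4.
P(M) = 0.5069^4 = 0.066022
P(M+2) = 4 × 0.5069^3 × 0.4931^1 = 0.256899
P(M+4) = 6 × 0.5069^2 × 0.4931^2 = 0.374857
P(M+6) = 4 × 0.5069^1 × 0.4931^3 = 0.243101
P(M+8) = 0.4931^4 = 0.059121
The M+4 peak is largest (0.374857); scaling to 100 gives 17.61 : 68.53 : 100.00 : 64.85 : 15.77.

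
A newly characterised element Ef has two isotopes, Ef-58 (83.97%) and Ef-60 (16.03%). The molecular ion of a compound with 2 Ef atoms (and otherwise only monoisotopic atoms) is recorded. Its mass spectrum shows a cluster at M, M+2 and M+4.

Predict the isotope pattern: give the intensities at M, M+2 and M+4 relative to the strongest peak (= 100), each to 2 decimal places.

100.00 : 38.18 : 3.64

The 2 Ef atoms are independent, so intensities follow the terms of (0.8397 + 0.1603)^2.
P(M) = 0.8397^2 = 0.705096
P(M+2) = 2 × 0.8397^1 × 0.1603^1 = 0.269208
P(M+4) = 0.1603^2 = 0.025696
The M peak is largest (0.705096); scaling to 100 gives 100.00 : 38.18 : 3.64.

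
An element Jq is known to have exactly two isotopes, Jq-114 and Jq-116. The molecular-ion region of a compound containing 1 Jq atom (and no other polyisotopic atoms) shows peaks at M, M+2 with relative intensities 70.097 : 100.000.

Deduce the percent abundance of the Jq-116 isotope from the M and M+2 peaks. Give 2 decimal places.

58.79%

Let p = fractional abundance of Jq-114. I(M+2)/I(M) = [C(1,1)·p^0·(1−p)] / p^1 = 1·(1−p)/p = 100.000/70.097 = 1.4266
(1−p)/p = 1.4266/1 = 1.4266  ⇒  p = 1/(1 + 1.4266) = 0.4121
Jq-114: 41.21%, Jq-116: 58.79%.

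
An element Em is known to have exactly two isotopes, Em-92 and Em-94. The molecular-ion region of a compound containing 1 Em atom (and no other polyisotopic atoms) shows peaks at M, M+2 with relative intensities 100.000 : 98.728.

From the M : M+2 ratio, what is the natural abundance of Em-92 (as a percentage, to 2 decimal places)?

If p is the fraction of Em that is Em-92, then I(M+2)/I(M) = [C(1,1)·p^0·(1−p)] / p^1 = 1·(1−p)/p = 98.728/100.000 = 0.9873
(1−p)/p = 0.9873/1 = 0.9873  ⇒  p = 1/(1 + 0.9873) = 0.5032
Em-92: 50.32%, Em-94: 49.68%.

50.32%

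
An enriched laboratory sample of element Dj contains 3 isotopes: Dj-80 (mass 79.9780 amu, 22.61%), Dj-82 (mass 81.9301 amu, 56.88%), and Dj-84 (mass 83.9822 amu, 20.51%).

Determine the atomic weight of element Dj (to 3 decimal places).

The abundance-weighted mean is 0.2261 × 79.9780 + 0.5688 × 81.9301 + 0.2051 × 83.9822
= 18.08303 + 46.60184 + 17.22475 = 81.90962 amu

81.910 amu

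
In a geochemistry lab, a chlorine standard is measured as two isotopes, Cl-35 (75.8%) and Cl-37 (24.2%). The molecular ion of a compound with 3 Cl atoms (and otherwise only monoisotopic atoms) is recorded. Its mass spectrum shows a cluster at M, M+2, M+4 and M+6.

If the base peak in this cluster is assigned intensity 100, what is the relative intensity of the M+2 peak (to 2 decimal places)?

95.78

Binomial terms of (0.758 + 0.242)^3: M 0.4355, M+2 0.4171, M+4 0.1332, M+6 0.0142 → M is the base peak.
P(M) = C(3,0) × 0.758^3 × 0.242^0 = 1 × 0.43551951 × 1.0000 = 0.435520 (base)
P(M+2) = C(3,1) × 0.758^2 × 0.242^1 = 3 × 0.574564 × 0.2420 = 0.417133
Relative intensity = 0.417133 / 0.435520 × 100 = 95.78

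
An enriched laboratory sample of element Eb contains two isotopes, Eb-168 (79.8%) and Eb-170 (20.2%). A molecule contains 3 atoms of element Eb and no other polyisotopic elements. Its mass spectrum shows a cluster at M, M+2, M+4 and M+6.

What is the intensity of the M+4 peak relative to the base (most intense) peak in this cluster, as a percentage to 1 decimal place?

Term probabilities: M 0.5082, M+2 0.3859, M+4 0.0977, M+6 0.0082. Base peak = M.
P(M) = C(3,0) × 0.798^3 × 0.202^0 = 1 × 0.50816959 × 1.0000 = 0.508170 (base)
P(M+4) = C(3,2) × 0.798^1 × 0.202^2 = 3 × 0.7980 × 0.040804 = 0.097685
Relative intensity = 0.097685 / 0.508170 × 100 = 19.2

19.2%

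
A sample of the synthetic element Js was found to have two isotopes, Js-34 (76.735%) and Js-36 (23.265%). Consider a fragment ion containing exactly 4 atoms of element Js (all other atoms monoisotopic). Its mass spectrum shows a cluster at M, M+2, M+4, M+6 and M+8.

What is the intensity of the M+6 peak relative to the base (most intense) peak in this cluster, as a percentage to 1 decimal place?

Binomial terms of (0.76735 + 0.23265)^4: M 0.3467, M+2 0.4205, M+4 0.1912, M+6 0.0387, M+8 0.0029 → M+2 is the base peak.
P(M+2) = C(4,1) × 0.76735^3 × 0.23265^1 = 4 × 0.45183565 × 0.23265 = 0.420478 (base)
P(M+6) = C(4,3) × 0.76735^1 × 0.23265^3 = 4 × 0.76735 × 0.01259242 = 0.038651
Relative intensity = 0.038651 / 0.420478 × 100 = 9.2

9.2%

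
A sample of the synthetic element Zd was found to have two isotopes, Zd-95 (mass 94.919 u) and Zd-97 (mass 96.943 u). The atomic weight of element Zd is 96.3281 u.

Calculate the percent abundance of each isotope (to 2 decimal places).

Let x be the fractional abundance of Zd-95; then Zd-97 has abundance 1 − x.
94.919·x + 96.943·(1 − x) = 96.3281
(94.919 − 96.943)·x = 96.3281 − 96.943
x = -0.6149 / -2.024 = 0.30380 → 30.38% Zd-95, 69.62% Zd-97.

Zd-95: 30.38%, Zd-97: 69.62%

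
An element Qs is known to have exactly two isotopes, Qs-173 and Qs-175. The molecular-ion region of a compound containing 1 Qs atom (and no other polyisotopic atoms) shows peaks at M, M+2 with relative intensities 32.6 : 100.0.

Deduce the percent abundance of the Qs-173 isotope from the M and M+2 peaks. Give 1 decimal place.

24.6%

Write p for the Qs-173 fraction. I(M+2)/I(M) = [C(1,1)·p^0·(1−p)] / p^1 = 1·(1−p)/p = 100.0/32.6 = 3.0675
(1−p)/p = 3.0675/1 = 3.0675  ⇒  p = 1/(1 + 3.0675) = 0.2459
Qs-173: 24.6%, Qs-175: 75.4%.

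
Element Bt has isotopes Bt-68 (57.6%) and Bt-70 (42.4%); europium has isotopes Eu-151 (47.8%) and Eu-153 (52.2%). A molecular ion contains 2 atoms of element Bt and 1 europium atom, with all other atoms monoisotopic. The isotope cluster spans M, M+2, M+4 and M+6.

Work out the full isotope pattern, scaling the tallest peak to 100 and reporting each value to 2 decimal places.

Element Bt pattern (n=2): 0.331776 : 0.488448 : 0.179776
Europium pattern (n=1): 0.4780 : 0.5220
Convolve the two distributions (both contribute in 2-u steps):
  M: 0.331776×0.4780 = 0.158589
  M+2: 0.331776×0.5220 + 0.488448×0.4780 = 0.406665
  M+4: 0.488448×0.5220 + 0.179776×0.4780 = 0.340903
  M+6: 0.179776×0.5220 = 0.093843
Scale to base peak (0.406665) = 100: 39.00 : 100.00 : 83.83 : 23.08

39.00 : 100.00 : 83.83 : 23.08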